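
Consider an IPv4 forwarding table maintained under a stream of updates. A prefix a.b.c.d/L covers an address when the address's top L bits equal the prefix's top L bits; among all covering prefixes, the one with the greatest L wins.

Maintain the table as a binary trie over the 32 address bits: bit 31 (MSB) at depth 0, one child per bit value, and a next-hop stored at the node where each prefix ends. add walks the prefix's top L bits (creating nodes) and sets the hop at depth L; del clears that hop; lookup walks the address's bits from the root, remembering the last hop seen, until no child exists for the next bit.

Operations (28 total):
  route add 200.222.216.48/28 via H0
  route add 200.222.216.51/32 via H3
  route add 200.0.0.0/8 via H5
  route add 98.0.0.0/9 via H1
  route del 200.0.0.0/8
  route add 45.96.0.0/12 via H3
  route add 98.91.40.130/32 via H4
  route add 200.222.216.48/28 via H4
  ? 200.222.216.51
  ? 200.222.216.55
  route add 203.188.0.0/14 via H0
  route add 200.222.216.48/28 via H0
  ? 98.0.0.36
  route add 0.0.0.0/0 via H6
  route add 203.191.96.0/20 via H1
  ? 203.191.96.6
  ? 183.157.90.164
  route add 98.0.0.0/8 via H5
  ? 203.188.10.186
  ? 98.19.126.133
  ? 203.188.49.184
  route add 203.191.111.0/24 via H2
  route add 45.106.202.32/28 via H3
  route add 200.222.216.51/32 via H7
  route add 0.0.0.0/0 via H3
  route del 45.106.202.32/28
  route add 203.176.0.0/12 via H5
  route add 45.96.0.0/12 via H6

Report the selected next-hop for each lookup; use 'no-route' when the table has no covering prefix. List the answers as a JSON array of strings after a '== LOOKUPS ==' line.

Process each operation:
  + 200.222.216.48/28 (H0) depth=28
  + 200.222.216.51/32 (H3) depth=32
  + 200.0.0.0/8 (H5) depth=8
  + 98.0.0.0/9 (H1) depth=9
  del 200.0.0.0/8 (clear depth 8)
  + 45.96.0.0/12 (H3) depth=12
  + 98.91.40.130/32 (H4) depth=32
  + 200.222.216.48/28 (H4) depth=28
  ? 200.222.216.51  path d0:-→d1:-→d2:-→d3:-→d4:-→d5:-→d6:-→d7:-→d8:-→d9:-→d10:-→d11:-→d12:-→d13:-→d14:-→d15:-→d16:-→d17:-→d18:-→d19:-→d20:-→d21:-→d22:-→d23:-→d24:-→d25:-→d26:-→d27:-→d28:H4→d29:-→d30:-→d31:-→d32:H3  best=H3
  ? 200.222.216.55  path d0:-→d1:-→d2:-→d3:-→d4:-→d5:-→d6:-→d7:-→d8:-→d9:-→d10:-→d11:-→d12:-→d13:-→d14:-→d15:-→d16:-→d17:-→d18:-→d19:-→d20:-→d21:-→d22:-→d23:-→d24:-→d25:-→d26:-→d27:-→d28:H4→d29:-  best=H4
  + 203.188.0.0/14 (H0) depth=14
  + 200.222.216.48/28 (H0) depth=28
  ? 98.0.0.36  path d0:-→d1:-→d2:-→d3:-→d4:-→d5:-→d6:-→d7:-→d8:-→d9:H1  best=H1
  + 0.0.0.0/0 (H6) depth=0
  + 203.191.96.0/20 (H1) depth=20
  ? 203.191.96.6  path d0:H6→d1:-→d2:-→d3:-→d4:-→d5:-→d6:-→d7:-→d8:-→d9:-→d10:-→d11:-→d12:-→d13:-→d14:H0→d15:-→d16:-→d17:-→d18:-→d19:-→d20:H1  best=H1
  ? 183.157.90.164  path d0:H6→d1:-  best=H6
  + 98.0.0.0/8 (H5) depth=8
  ? 203.188.10.186  path d0:H6→d1:-→d2:-→d3:-→d4:-→d5:-→d6:-→d7:-→d8:-→d9:-→d10:-→d11:-→d12:-→d13:-→d14:H0  best=H0
  ? 98.19.126.133  path d0:H6→d1:-→d2:-→d3:-→d4:-→d5:-→d6:-→d7:-→d8:H5→d9:H1  best=H1
  ? 203.188.49.184  path d0:H6→d1:-→d2:-→d3:-→d4:-→d5:-→d6:-→d7:-→d8:-→d9:-→d10:-→d11:-→d12:-→d13:-→d14:H0  best=H0
  + 203.191.111.0/24 (H2) depth=24
  + 45.106.202.32/28 (H3) depth=28
  + 200.222.216.51/32 (H7) depth=32
  + 0.0.0.0/0 (H3) depth=0
  del 45.106.202.32/28 (clear depth 28)
  + 203.176.0.0/12 (H5) depth=12
  + 45.96.0.0/12 (H6) depth=12

== LOOKUPS ==
["H3","H4","H1","H1","H6","H0","H1","H0"]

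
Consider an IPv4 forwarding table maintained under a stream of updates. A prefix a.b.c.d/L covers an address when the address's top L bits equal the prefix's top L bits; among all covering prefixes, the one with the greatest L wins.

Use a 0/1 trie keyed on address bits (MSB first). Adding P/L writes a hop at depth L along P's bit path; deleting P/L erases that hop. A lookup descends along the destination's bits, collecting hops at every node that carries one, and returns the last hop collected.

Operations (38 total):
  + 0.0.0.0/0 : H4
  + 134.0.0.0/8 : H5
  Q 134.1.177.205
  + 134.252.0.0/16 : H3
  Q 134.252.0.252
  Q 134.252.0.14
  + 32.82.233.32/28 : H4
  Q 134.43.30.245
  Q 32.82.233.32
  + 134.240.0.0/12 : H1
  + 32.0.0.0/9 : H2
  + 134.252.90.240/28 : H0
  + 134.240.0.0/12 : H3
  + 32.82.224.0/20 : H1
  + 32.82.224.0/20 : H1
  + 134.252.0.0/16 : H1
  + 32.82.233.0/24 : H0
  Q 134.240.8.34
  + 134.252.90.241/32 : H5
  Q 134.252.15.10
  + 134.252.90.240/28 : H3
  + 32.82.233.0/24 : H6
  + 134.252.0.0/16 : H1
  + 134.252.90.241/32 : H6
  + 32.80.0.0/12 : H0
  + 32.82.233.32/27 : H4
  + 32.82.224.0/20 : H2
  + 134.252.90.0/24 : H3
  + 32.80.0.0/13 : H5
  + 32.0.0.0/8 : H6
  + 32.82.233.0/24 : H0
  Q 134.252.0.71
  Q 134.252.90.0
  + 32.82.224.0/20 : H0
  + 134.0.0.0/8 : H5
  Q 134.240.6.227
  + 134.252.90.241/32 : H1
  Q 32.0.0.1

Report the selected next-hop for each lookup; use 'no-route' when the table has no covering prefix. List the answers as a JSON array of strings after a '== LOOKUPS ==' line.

Apply in order:
  add 0.0.0.0/0 -> H4 at depth 0
  add 134.0.0.0/8 -> H5 at depth 8
  Q 134.1.177.205: descend 10000110 ; hops seen [H4,H5] ; pick H5
  add 134.252.0.0/16 -> H3 at depth 16
  Q 134.252.0.252: descend 1000011011111100 ; hops seen [H4,H5,H3] ; pick H3
  Q 134.252.0.14: descend 1000011011111100 ; hops seen [H4,H5,H3] ; pick H3
  add 32.82.233.32/28 -> H4 at depth 28
  Q 134.43.30.245: descend 10000110 ; hops seen [H4,H5] ; pick H5
  Q 32.82.233.32: descend 0010000001010010111010010010 ; hops seen [H4,H4] ; pick H4
  add 134.240.0.0/12 -> H1 at depth 12
  add 32.0.0.0/9 -> H2 at depth 9
  add 134.252.90.240/28 -> H0 at depth 28
  add 134.240.0.0/12 -> H3 at depth 12
  add 32.82.224.0/20 -> H1 at depth 20
  add 32.82.224.0/20 -> H1 at depth 20
  add 134.252.0.0/16 -> H1 at depth 16
  add 32.82.233.0/24 -> H0 at depth 24
  Q 134.240.8.34: descend 100001101111 ; hops seen [H4,H5,H3] ; pick H3
  add 134.252.90.241/32 -> H5 at depth 32
  Q 134.252.15.10: descend 10000110111111000 ; hops seen [H4,H5,H3,H1] ; pick H1
  add 134.252.90.240/28 -> H3 at depth 28
  add 32.82.233.0/24 -> H6 at depth 24
  add 134.252.0.0/16 -> H1 at depth 16
  add 134.252.90.241/32 -> H6 at depth 32
  add 32.80.0.0/12 -> H0 at depth 12
  add 32.82.233.32/27 -> H4 at depth 27
  add 32.82.224.0/20 -> H2 at depth 20
  add 134.252.90.0/24 -> H3 at depth 24
  add 32.80.0.0/13 -> H5 at depth 13
  add 32.0.0.0/8 -> H6 at depth 8
  add 32.82.233.0/24 -> H0 at depth 24
  Q 134.252.0.71: descend 10000110111111000 ; hops seen [H4,H5,H3,H1] ; pick H1
  Q 134.252.90.0: descend 100001101111110001011010 ; hops seen [H4,H5,H3,H1,H3] ; pick H3
  add 32.82.224.0/20 -> H0 at depth 20
  add 134.0.0.0/8 -> H5 at depth 8
  Q 134.240.6.227: descend 100001101111 ; hops seen [H4,H5,H3] ; pick H3
  add 134.252.90.241/32 -> H1 at depth 32
  Q 32.0.0.1: descend 001000000 ; hops seen [H4,H6,H2] ; pick H2

== LOOKUPS ==
["H5","H3","H3","H5","H4","H3","H1","H1","H3","H3","H2"]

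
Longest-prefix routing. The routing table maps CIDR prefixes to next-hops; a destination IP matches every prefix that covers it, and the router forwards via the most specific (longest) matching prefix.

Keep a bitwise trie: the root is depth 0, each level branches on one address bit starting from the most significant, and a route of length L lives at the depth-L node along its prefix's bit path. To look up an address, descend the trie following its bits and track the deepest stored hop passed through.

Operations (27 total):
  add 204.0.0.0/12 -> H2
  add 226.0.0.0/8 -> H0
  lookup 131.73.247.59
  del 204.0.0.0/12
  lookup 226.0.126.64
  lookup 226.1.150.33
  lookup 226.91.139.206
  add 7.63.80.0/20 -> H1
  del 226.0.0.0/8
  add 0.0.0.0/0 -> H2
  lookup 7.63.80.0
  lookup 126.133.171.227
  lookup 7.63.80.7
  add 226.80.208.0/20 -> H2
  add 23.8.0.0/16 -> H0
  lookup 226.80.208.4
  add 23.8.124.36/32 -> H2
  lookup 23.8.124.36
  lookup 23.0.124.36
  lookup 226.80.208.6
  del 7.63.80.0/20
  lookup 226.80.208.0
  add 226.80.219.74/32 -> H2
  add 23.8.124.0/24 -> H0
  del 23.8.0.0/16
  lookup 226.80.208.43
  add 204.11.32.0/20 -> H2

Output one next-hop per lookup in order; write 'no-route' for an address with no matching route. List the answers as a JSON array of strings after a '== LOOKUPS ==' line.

Process each operation:
  + 204.0.0.0/12 (H2) depth=12
  + 226.0.0.0/8 (H0) depth=8
  lookup 131.73.247.59: bits 1 walk d0:-→d1:- -> no-route
  del 204.0.0.0/12 (clear depth 12)
  lookup 226.0.126.64: bits 11100010 walk d0:-→d1:-→d2:-→d3:-→d4:-→d5:-→d6:-→d7:-→d8:H0 -> H0
  lookup 226.1.150.33: bits 11100010 walk d0:-→d1:-→d2:-→d3:-→d4:-→d5:-→d6:-→d7:-→d8:H0 -> H0
  lookup 226.91.139.206: bits 11100010 walk d0:-→d1:-→d2:-→d3:-→d4:-→d5:-→d6:-→d7:-→d8:H0 -> H0
  + 7.63.80.0/20 (H1) depth=20
  del 226.0.0.0/8 (clear depth 8)
  + 0.0.0.0/0 (H2) depth=0
  lookup 7.63.80.0: bits 00000111001111110101 walk d0:H2→d1:-→d2:-→d3:-→d4:-→d5:-→d6:-→d7:-→d8:-→d9:-→d10:-→d11:-→d12:-→d13:-→d14:-→d15:-→d16:-→d17:-→d18:-→d19:-→d20:H1 -> H1
  lookup 126.133.171.227: bits 0 walk d0:H2→d1:- -> H2
  lookup 7.63.80.7: bits 00000111001111110101 walk d0:H2→d1:-→d2:-→d3:-→d4:-→d5:-→d6:-→d7:-→d8:-→d9:-→d10:-→d11:-→d12:-→d13:-→d14:-→d15:-→d16:-→d17:-→d18:-→d19:-→d20:H1 -> H1
  + 226.80.208.0/20 (H2) depth=20
  + 23.8.0.0/16 (H0) depth=16
  lookup 226.80.208.4: bits 11100010010100001101 walk d0:H2→d1:-→d2:-→d3:-→d4:-→d5:-→d6:-→d7:-→d8:-→d9:-→d10:-→d11:-→d12:-→d13:-→d14:-→d15:-→d16:-→d17:-→d18:-→d19:-→d20:H2 -> H2
  + 23.8.124.36/32 (H2) depth=32
  lookup 23.8.124.36: bits 00010111000010000111110000100100 walk d0:H2→d1:-→d2:-→d3:-→d4:-→d5:-→d6:-→d7:-→d8:-→d9:-→d10:-→d11:-→d12:-→d13:-→d14:-→d15:-→d16:H0→d17:-→d18:-→d19:-→d20:-→d21:-→d22:-→d23:-→d24:-→d25:-→d26:-→d27:-→d28:-→d29:-→d30:-→d31:-→d32:H2 -> H2
  lookup 23.0.124.36: bits 000101110000 walk d0:H2→d1:-→d2:-→d3:-→d4:-→d5:-→d6:-→d7:-→d8:-→d9:-→d10:-→d11:-→d12:- -> H2
  lookup 226.80.208.6: bits 11100010010100001101 walk d0:H2→d1:-→d2:-→d3:-→d4:-→d5:-→d6:-→d7:-→d8:-→d9:-→d10:-→d11:-→d12:-→d13:-→d14:-→d15:-→d16:-→d17:-→d18:-→d19:-→d20:H2 -> H2
  del 7.63.80.0/20 (clear depth 20)
  lookup 226.80.208.0: bits 11100010010100001101 walk d0:H2→d1:-→d2:-→d3:-→d4:-→d5:-→d6:-→d7:-→d8:-→d9:-→d10:-→d11:-→d12:-→d13:-→d14:-→d15:-→d16:-→d17:-→d18:-→d19:-→d20:H2 -> H2
  + 226.80.219.74/32 (H2) depth=32
  + 23.8.124.0/24 (H0) depth=24
  del 23.8.0.0/16 (clear depth 16)
  lookup 226.80.208.43: bits 11100010010100001101 walk d0:H2→d1:-→d2:-→d3:-→d4:-→d5:-→d6:-→d7:-→d8:-→d9:-→d10:-→d11:-→d12:-→d13:-→d14:-→d15:-→d16:-→d17:-→d18:-→d19:-→d20:H2 -> H2
  + 204.11.32.0/20 (H2) depth=20

== LOOKUPS ==
["no-route","H0","H0","H0","H1","H2","H1","H2","H2","H2","H2","H2","H2"]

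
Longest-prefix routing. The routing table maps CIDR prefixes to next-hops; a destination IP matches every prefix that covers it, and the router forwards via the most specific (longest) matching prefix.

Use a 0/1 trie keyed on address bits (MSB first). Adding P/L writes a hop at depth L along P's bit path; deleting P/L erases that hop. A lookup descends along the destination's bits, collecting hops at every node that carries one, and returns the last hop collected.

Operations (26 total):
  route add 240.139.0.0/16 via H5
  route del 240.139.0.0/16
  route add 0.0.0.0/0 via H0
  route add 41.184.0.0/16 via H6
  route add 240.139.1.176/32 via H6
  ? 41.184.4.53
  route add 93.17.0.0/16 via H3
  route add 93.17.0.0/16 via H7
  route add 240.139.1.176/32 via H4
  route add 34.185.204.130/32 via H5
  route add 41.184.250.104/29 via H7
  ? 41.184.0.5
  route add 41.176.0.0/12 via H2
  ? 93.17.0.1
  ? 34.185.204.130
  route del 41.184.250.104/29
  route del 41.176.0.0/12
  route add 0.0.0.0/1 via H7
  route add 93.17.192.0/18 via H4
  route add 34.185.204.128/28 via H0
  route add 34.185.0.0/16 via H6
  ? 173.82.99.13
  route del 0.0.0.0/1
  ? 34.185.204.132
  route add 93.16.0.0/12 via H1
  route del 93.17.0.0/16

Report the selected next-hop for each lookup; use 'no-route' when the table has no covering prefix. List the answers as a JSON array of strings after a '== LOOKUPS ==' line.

Process each operation:
  add 240.139.0.0/16 -> H5 at depth 16
  del 240.139.0.0/16 (clear depth 16)
  add 0.0.0.0/0 -> H0 at depth 0
  add 41.184.0.0/16 -> H6 at depth 16
  add 240.139.1.176/32 -> H6 at depth 32
  ? 41.184.4.53  path d0:H0→d1:-→d2:-→d3:-→d4:-→d5:-→d6:-→d7:-→d8:-→d9:-→d10:-→d11:-→d12:-→d13:-→d14:-→d15:-→d16:H6  best=H6
  add 93.17.0.0/16 -> H3 at depth 16
  add 93.17.0.0/16 -> H7 at depth 16
  add 240.139.1.176/32 -> H4 at depth 32
  add 34.185.204.130/32 -> H5 at depth 32
  add 41.184.250.104/29 -> H7 at depth 29
  ? 41.184.0.5  path d0:H0→d1:-→d2:-→d3:-→d4:-→d5:-→d6:-→d7:-→d8:-→d9:-→d10:-→d11:-→d12:-→d13:-→d14:-→d15:-→d16:H6  best=H6
  add 41.176.0.0/12 -> H2 at depth 12
  ? 93.17.0.1  path d0:H0→d1:-→d2:-→d3:-→d4:-→d5:-→d6:-→d7:-→d8:-→d9:-→d10:-→d11:-→d12:-→d13:-→d14:-→d15:-→d16:H7  best=H7
  ? 34.185.204.130  path d0:H0→d1:-→d2:-→d3:-→d4:-→d5:-→d6:-→d7:-→d8:-→d9:-→d10:-→d11:-→d12:-→d13:-→d14:-→d15:-→d16:-→d17:-→d18:-→d19:-→d20:-→d21:-→d22:-→d23:-→d24:-→d25:-→d26:-→d27:-→d28:-→d29:-→d30:-→d31:-→d32:H5  best=H5
  del 41.184.250.104/29 (clear depth 29)
  del 41.176.0.0/12 (clear depth 12)
  add 0.0.0.0/1 -> H7 at depth 1
  add 93.17.192.0/18 -> H4 at depth 18
  add 34.185.204.128/28 -> H0 at depth 28
  add 34.185.0.0/16 -> H6 at depth 16
  ? 173.82.99.13  path d0:H0→d1:-  best=H0
  del 0.0.0.0/1 (clear depth 1)
  ? 34.185.204.132  path d0:H0→d1:-→d2:-→d3:-→d4:-→d5:-→d6:-→d7:-→d8:-→d9:-→d10:-→d11:-→d12:-→d13:-→d14:-→d15:-→d16:H6→d17:-→d18:-→d19:-→d20:-→d21:-→d22:-→d23:-→d24:-→d25:-→d26:-→d27:-→d28:H0→d29:-  best=H0
  add 93.16.0.0/12 -> H1 at depth 12
  del 93.17.0.0/16 (clear depth 16)

== LOOKUPS ==
["H6","H6","H7","H5","H0","H0"]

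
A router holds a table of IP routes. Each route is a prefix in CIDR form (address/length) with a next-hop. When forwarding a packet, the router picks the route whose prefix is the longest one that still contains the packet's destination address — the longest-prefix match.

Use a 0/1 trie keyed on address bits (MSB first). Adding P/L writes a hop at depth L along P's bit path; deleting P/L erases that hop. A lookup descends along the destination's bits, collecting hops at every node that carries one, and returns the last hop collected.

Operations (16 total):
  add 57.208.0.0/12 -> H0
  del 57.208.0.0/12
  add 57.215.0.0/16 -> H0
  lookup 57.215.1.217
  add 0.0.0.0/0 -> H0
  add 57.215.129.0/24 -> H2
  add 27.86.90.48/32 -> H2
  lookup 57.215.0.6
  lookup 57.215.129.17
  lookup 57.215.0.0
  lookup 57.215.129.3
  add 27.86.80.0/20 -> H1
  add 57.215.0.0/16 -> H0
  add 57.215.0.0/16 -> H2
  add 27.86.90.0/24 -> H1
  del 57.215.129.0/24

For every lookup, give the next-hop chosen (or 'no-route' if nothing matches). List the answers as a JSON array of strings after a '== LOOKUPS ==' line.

Apply in order:
  + 57.208.0.0/12 (H0) depth=12
  del 57.208.0.0/12 (clear depth 12)
  + 57.215.0.0/16 (H0) depth=16
  Q 57.215.1.217: descend 0011100111010111 ; hops seen [H0] ; pick H0
  + 0.0.0.0/0 (H0) depth=0
  + 57.215.129.0/24 (H2) depth=24
  + 27.86.90.48/32 (H2) depth=32
  Q 57.215.0.6: descend 0011100111010111 ; hops seen [H0,H0] ; pick H0
  Q 57.215.129.17: descend 001110011101011110000001 ; hops seen [H0,H0,H2] ; pick H2
  Q 57.215.0.0: descend 0011100111010111 ; hops seen [H0,H0] ; pick H0
  Q 57.215.129.3: descend 001110011101011110000001 ; hops seen [H0,H0,H2] ; pick H2
  + 27.86.80.0/20 (H1) depth=20
  + 57.215.0.0/16 (H0) depth=16
  + 57.215.0.0/16 (H2) depth=16
  + 27.86.90.0/24 (H1) depth=24
  del 57.215.129.0/24 (clear depth 24)

== LOOKUPS ==
["H0","H0","H2","H0","H2"]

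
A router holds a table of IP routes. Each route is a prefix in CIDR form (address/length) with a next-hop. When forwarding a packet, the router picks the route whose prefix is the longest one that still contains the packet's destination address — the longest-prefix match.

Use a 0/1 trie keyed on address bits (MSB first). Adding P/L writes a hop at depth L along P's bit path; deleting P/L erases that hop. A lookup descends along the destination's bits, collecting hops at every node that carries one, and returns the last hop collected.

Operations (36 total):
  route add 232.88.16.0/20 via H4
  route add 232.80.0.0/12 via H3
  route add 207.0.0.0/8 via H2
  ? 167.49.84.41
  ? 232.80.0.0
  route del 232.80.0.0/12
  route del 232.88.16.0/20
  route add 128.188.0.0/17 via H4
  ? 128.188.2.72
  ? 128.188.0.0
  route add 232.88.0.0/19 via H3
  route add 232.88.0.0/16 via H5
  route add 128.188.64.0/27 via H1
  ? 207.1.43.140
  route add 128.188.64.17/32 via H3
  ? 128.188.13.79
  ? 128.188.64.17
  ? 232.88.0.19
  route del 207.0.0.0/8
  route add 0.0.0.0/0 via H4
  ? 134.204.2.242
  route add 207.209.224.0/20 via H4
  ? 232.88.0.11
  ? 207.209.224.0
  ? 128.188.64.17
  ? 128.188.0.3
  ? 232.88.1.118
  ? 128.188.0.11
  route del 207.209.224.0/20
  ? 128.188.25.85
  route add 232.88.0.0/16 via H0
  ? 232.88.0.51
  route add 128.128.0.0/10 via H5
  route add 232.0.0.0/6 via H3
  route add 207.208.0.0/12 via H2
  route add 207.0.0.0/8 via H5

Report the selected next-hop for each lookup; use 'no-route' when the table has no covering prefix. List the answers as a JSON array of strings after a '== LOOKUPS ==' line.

Process each operation:
  + 232.88.16.0/20 (H4) depth=20
  + 232.80.0.0/12 (H3) depth=12
  + 207.0.0.0/8 (H2) depth=8
  Q 167.49.84.41: descend 1 ; hops seen [∅] ; pick no-route
  Q 232.80.0.0: descend 111010000101 ; hops seen [H3] ; pick H3
  del 232.80.0.0/12 (clear depth 12)
  del 232.88.16.0/20 (clear depth 20)
  + 128.188.0.0/17 (H4) depth=17
  Q 128.188.2.72: descend 10000000101111000 ; hops seen [H4] ; pick H4
  Q 128.188.0.0: descend 10000000101111000 ; hops seen [H4] ; pick H4
  + 232.88.0.0/19 (H3) depth=19
  + 232.88.0.0/16 (H5) depth=16
  + 128.188.64.0/27 (H1) depth=27
  Q 207.1.43.140: descend 11001111 ; hops seen [H2] ; pick H2
  + 128.188.64.17/32 (H3) depth=32
  Q 128.188.13.79: descend 10000000101111000 ; hops seen [H4] ; pick H4
  Q 128.188.64.17: descend 10000000101111000100000000010001 ; hops seen [H4,H1,H3] ; pick H3
  Q 232.88.0.19: descend 1110100001011000000 ; hops seen [H5,H3] ; pick H3
  del 207.0.0.0/8 (clear depth 8)
  + 0.0.0.0/0 (H4) depth=0
  Q 134.204.2.242: descend 10000 ; hops seen [H4] ; pick H4
  + 207.209.224.0/20 (H4) depth=20
  Q 232.88.0.11: descend 1110100001011000000 ; hops seen [H4,H5,H3] ; pick H3
  Q 207.209.224.0: descend 11001111110100011110 ; hops seen [H4,H4] ; pick H4
  Q 128.188.64.17: descend 10000000101111000100000000010001 ; hops seen [H4,H4,H1,H3] ; pick H3
  Q 128.188.0.3: descend 10000000101111000 ; hops seen [H4,H4] ; pick H4
  Q 232.88.1.118: descend 1110100001011000000 ; hops seen [H4,H5,H3] ; pick H3
  Q 128.188.0.11: descend 10000000101111000 ; hops seen [H4,H4] ; pick H4
  del 207.209.224.0/20 (clear depth 20)
  Q 128.188.25.85: descend 10000000101111000 ; hops seen [H4,H4] ; pick H4
  + 232.88.0.0/16 (H0) depth=16
  Q 232.88.0.51: descend 1110100001011000000 ; hops seen [H4,H0,H3] ; pick H3
  + 128.128.0.0/10 (H5) depth=10
  + 232.0.0.0/6 (H3) depth=6
  + 207.208.0.0/12 (H2) depth=12
  + 207.0.0.0/8 (H5) depth=8

== LOOKUPS ==
["no-route","H3","H4","H4","H2","H4","H3","H3","H4","H3","H4","H3","H4","H3","H4","H4","H3"]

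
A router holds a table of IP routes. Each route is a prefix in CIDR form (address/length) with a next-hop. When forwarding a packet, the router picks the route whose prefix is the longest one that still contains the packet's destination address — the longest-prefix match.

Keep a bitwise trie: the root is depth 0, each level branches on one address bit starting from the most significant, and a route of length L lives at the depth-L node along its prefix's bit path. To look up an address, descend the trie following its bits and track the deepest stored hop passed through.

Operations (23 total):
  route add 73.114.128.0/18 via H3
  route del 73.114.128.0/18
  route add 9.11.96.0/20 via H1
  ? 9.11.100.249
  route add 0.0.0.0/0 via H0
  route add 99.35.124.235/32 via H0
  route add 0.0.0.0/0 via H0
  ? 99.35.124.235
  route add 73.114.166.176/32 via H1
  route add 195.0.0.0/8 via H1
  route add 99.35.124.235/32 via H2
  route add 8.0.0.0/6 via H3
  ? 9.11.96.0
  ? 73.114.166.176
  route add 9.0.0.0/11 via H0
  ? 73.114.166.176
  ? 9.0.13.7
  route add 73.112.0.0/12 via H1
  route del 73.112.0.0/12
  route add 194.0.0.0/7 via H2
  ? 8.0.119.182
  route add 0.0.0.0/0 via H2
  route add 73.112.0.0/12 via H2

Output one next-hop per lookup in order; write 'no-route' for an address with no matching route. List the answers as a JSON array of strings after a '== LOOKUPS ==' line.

Process each operation:
  + 73.114.128.0/18 (H3) depth=18
  - 73.114.128.0/18 clear@18
  + 9.11.96.0/20 (H1) depth=20
  lookup 9.11.100.249: bits 00001001000010110110 walk d0:-→d1:-→d2:-→d3:-→d4:-→d5:-→d6:-→d7:-→d8:-→d9:-→d10:-→d11:-→d12:-→d13:-→d14:-→d15:-→d16:-→d17:-→d18:-→d19:-→d20:H1 -> H1
  + 0.0.0.0/0 (H0) depth=0
  + 99.35.124.235/32 (H0) depth=32
  + 0.0.0.0/0 (H0) depth=0
  lookup 99.35.124.235: bits 01100011001000110111110011101011 walk d0:H0→d1:-→d2:-→d3:-→d4:-→d5:-→d6:-→d7:-→d8:-→d9:-→d10:-→d11:-→d12:-→d13:-→d14:-→d15:-→d16:-→d17:-→d18:-→d19:-→d20:-→d21:-→d22:-→d23:-→d24:-→d25:-→d26:-→d27:-→d28:-→d29:-→d30:-→d31:-→d32:H0 -> H0
  + 73.114.166.176/32 (H1) depth=32
  + 195.0.0.0/8 (H1) depth=8
  + 99.35.124.235/32 (H2) depth=32
  + 8.0.0.0/6 (H3) depth=6
  lookup 9.11.96.0: bits 00001001000010110110 walk d0:H0→d1:-→d2:-→d3:-→d4:-→d5:-→d6:H3→d7:-→d8:-→d9:-→d10:-→d11:-→d12:-→d13:-→d14:-→d15:-→d16:-→d17:-→d18:-→d19:-→d20:H1 -> H1
  lookup 73.114.166.176: bits 01001001011100101010011010110000 walk d0:H0→d1:-→d2:-→d3:-→d4:-→d5:-→d6:-→d7:-→d8:-→d9:-→d10:-→d11:-→d12:-→d13:-→d14:-→d15:-→d16:-→d17:-→d18:-→d19:-→d20:-→d21:-→d22:-→d23:-→d24:-→d25:-→d26:-→d27:-→d28:-→d29:-→d30:-→d31:-→d32:H1 -> H1
  + 9.0.0.0/11 (H0) depth=11
  lookup 73.114.166.176: bits 01001001011100101010011010110000 walk d0:H0→d1:-→d2:-→d3:-→d4:-→d5:-→d6:-→d7:-→d8:-→d9:-→d10:-→d11:-→d12:-→d13:-→d14:-→d15:-→d16:-→d17:-→d18:-→d19:-→d20:-→d21:-→d22:-→d23:-→d24:-→d25:-→d26:-→d27:-→d28:-→d29:-→d30:-→d31:-→d32:H1 -> H1
  lookup 9.0.13.7: bits 000010010000 walk d0:H0→d1:-→d2:-→d3:-→d4:-→d5:-→d6:H3→d7:-→d8:-→d9:-→d10:-→d11:H0→d12:- -> H0
  + 73.112.0.0/12 (H1) depth=12
  - 73.112.0.0/12 clear@12
  + 194.0.0.0/7 (H2) depth=7
  lookup 8.0.119.182: bits 0000100 walk d0:H0→d1:-→d2:-→d3:-→d4:-→d5:-→d6:H3→d7:- -> H3
  + 0.0.0.0/0 (H2) depth=0
  + 73.112.0.0/12 (H2) depth=12

== LOOKUPS ==
["H1","H0","H1","H1","H1","H0","H3"]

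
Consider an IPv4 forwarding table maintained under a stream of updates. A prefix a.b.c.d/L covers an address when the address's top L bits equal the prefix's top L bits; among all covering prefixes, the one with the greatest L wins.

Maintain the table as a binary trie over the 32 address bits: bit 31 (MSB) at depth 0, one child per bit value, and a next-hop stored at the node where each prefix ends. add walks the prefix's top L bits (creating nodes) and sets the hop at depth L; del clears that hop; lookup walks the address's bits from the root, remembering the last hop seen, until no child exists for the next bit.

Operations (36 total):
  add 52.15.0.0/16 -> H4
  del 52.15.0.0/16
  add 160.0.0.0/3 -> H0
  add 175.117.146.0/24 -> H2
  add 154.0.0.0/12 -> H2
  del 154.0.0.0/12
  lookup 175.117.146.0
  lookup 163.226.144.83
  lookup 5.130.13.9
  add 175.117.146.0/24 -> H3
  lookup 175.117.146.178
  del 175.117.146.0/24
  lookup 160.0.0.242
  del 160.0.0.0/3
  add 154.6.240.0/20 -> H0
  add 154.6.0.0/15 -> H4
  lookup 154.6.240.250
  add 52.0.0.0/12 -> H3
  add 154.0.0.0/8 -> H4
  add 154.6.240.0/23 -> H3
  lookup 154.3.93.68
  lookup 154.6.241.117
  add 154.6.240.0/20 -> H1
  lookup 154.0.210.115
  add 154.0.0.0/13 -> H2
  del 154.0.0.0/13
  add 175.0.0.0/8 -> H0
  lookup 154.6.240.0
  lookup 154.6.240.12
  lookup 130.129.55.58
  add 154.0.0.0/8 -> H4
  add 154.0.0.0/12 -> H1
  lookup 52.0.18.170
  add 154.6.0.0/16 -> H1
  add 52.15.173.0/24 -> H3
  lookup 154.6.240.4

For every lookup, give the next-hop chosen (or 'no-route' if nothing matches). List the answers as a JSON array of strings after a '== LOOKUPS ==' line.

Apply in order:
  add 52.15.0.0/16 -> H4 at depth 16
  - 52.15.0.0/16 clear@16
  add 160.0.0.0/3 -> H0 at depth 3
  add 175.117.146.0/24 -> H2 at depth 24
  add 154.0.0.0/12 -> H2 at depth 12
  - 154.0.0.0/12 clear@12
  ? 175.117.146.0  path d0:-→d1:-→d2:-→d3:H0→d4:-→d5:-→d6:-→d7:-→d8:-→d9:-→d10:-→d11:-→d12:-→d13:-→d14:-→d15:-→d16:-→d17:-→d18:-→d19:-→d20:-→d21:-→d22:-→d23:-→d24:H2  best=H2
  ? 163.226.144.83  path d0:-→d1:-→d2:-→d3:H0→d4:-  best=H0
  ? 5.130.13.9  path d0:-→d1:-→d2:-  best=no-route
  add 175.117.146.0/24 -> H3 at depth 24
  ? 175.117.146.178  path d0:-→d1:-→d2:-→d3:H0→d4:-→d5:-→d6:-→d7:-→d8:-→d9:-→d10:-→d11:-→d12:-→d13:-→d14:-→d15:-→d16:-→d17:-→d18:-→d19:-→d20:-→d21:-→d22:-→d23:-→d24:H3  best=H3
  - 175.117.146.0/24 clear@24
  ? 160.0.0.242  path d0:-→d1:-→d2:-→d3:H0→d4:-  best=H0
  - 160.0.0.0/3 clear@3
  add 154.6.240.0/20 -> H0 at depth 20
  add 154.6.0.0/15 -> H4 at depth 15
  ? 154.6.240.250  path d0:-→d1:-→d2:-→d3:-→d4:-→d5:-→d6:-→d7:-→d8:-→d9:-→d10:-→d11:-→d12:-→d13:-→d14:-→d15:H4→d16:-→d17:-→d18:-→d19:-→d20:H0  best=H0
  add 52.0.0.0/12 -> H3 at depth 12
  add 154.0.0.0/8 -> H4 at depth 8
  add 154.6.240.0/23 -> H3 at depth 23
  ? 154.3.93.68  path d0:-→d1:-→d2:-→d3:-→d4:-→d5:-→d6:-→d7:-→d8:H4→d9:-→d10:-→d11:-→d12:-→d13:-  best=H4
  ? 154.6.241.117  path d0:-→d1:-→d2:-→d3:-→d4:-→d5:-→d6:-→d7:-→d8:H4→d9:-→d10:-→d11:-→d12:-→d13:-→d14:-→d15:H4→d16:-→d17:-→d18:-→d19:-→d20:H0→d21:-→d22:-→d23:H3  best=H3
  add 154.6.240.0/20 -> H1 at depth 20
  ? 154.0.210.115  path d0:-→d1:-→d2:-→d3:-→d4:-→d5:-→d6:-→d7:-→d8:H4→d9:-→d10:-→d11:-→d12:-→d13:-  best=H4
  add 154.0.0.0/13 -> H2 at depth 13
  - 154.0.0.0/13 clear@13
  add 175.0.0.0/8 -> H0 at depth 8
  ? 154.6.240.0  path d0:-→d1:-→d2:-→d3:-→d4:-→d5:-→d6:-→d7:-→d8:H4→d9:-→d10:-→d11:-→d12:-→d13:-→d14:-→d15:H4→d16:-→d17:-→d18:-→d19:-→d20:H1→d21:-→d22:-→d23:H3  best=H3
  ? 154.6.240.12  path d0:-→d1:-→d2:-→d3:-→d4:-→d5:-→d6:-→d7:-→d8:H4→d9:-→d10:-→d11:-→d12:-→d13:-→d14:-→d15:H4→d16:-→d17:-→d18:-→d19:-→d20:H1→d21:-→d22:-→d23:H3  best=H3
  ? 130.129.55.58  path d0:-→d1:-→d2:-→d3:-  best=no-route
  add 154.0.0.0/8 -> H4 at depth 8
  add 154.0.0.0/12 -> H1 at depth 12
  ? 52.0.18.170  path d0:-→d1:-→d2:-→d3:-→d4:-→d5:-→d6:-→d7:-→d8:-→d9:-→d10:-→d11:-→d12:H3  best=H3
  add 154.6.0.0/16 -> H1 at depth 16
  add 52.15.173.0/24 -> H3 at depth 24
  ? 154.6.240.4  path d0:-→d1:-→d2:-→d3:-→d4:-→d5:-→d6:-→d7:-→d8:H4→d9:-→d10:-→d11:-→d12:H1→d13:-→d14:-→d15:H4→d16:H1→d17:-→d18:-→d19:-→d20:H1→d21:-→d22:-→d23:H3  best=H3

== LOOKUPS ==
["H2","H0","no-route","H3","H0","H0","H4","H3","H4","H3","H3","no-route","H3","H3"]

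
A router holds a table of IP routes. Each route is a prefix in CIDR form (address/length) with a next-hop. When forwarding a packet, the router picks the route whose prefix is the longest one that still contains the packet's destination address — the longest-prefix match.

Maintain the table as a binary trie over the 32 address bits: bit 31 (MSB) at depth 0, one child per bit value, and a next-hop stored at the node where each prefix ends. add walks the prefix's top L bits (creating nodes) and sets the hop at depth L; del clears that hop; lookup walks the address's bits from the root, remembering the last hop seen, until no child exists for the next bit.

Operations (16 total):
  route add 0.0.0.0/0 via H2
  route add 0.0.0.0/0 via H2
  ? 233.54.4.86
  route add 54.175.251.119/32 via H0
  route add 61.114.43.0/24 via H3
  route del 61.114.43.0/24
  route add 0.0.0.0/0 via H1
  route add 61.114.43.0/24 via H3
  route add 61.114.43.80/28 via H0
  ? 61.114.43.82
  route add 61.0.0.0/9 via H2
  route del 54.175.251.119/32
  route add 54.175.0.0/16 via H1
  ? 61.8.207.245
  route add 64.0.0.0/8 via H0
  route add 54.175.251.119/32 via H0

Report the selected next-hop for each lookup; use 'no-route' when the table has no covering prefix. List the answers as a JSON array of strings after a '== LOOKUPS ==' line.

Process each operation:
  + 0.0.0.0/0 (H2) depth=0
  + 0.0.0.0/0 (H2) depth=0
  lookup 233.54.4.86: bits ε walk d0:H2 -> H2
  + 54.175.251.119/32 (H0) depth=32
  + 61.114.43.0/24 (H3) depth=24
  del 61.114.43.0/24 (clear depth 24)
  + 0.0.0.0/0 (H1) depth=0
  + 61.114.43.0/24 (H3) depth=24
  + 61.114.43.80/28 (H0) depth=28
  lookup 61.114.43.82: bits 0011110101110010001010110101 walk d0:H1→d1:-→d2:-→d3:-→d4:-→d5:-→d6:-→d7:-→d8:-→d9:-→d10:-→d11:-→d12:-→d13:-→d14:-→d15:-→d16:-→d17:-→d18:-→d19:-→d20:-→d21:-→d22:-→d23:-→d24:H3→d25:-→d26:-→d27:-→d28:H0 -> H0
  + 61.0.0.0/9 (H2) depth=9
  del 54.175.251.119/32 (clear depth 32)
  + 54.175.0.0/16 (H1) depth=16
  lookup 61.8.207.245: bits 001111010 walk d0:H1→d1:-→d2:-→d3:-→d4:-→d5:-→d6:-→d7:-→d8:-→d9:H2 -> H2
  + 64.0.0.0/8 (H0) depth=8
  + 54.175.251.119/32 (H0) depth=32

== LOOKUPS ==
["H2","H0","H2"]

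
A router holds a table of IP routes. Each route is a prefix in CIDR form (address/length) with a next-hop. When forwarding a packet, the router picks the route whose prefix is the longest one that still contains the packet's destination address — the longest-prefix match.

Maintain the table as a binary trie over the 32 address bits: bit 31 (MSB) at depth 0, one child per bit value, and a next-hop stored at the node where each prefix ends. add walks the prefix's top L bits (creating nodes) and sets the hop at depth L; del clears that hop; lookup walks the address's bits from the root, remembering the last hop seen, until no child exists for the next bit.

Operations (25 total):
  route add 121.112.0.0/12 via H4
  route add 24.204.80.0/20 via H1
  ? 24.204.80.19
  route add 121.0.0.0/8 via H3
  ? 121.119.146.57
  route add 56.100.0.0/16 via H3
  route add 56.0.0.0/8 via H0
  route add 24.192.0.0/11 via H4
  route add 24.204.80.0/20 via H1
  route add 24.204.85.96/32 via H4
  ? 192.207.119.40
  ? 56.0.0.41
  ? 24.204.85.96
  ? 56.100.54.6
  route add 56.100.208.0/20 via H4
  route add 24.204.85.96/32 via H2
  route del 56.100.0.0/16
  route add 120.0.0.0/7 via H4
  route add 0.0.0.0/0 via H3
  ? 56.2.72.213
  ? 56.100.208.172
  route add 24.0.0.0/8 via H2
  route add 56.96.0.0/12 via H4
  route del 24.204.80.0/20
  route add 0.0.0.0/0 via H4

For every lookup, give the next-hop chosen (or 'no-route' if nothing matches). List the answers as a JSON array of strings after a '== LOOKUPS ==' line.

Trace:
  + 121.112.0.0/12 (H4) depth=12
  + 24.204.80.0/20 (H1) depth=20
  ? 24.204.80.19  path d0:-→d1:-→d2:-→d3:-→d4:-→d5:-→d6:-→d7:-→d8:-→d9:-→d10:-→d11:-→d12:-→d13:-→d14:-→d15:-→d16:-→d17:-→d18:-→d19:-→d20:H1  best=H1
  + 121.0.0.0/8 (H3) depth=8
  ? 121.119.146.57  path d0:-→d1:-→d2:-→d3:-→d4:-→d5:-→d6:-→d7:-→d8:H3→d9:-→d10:-→d11:-→d12:H4  best=H4
  + 56.100.0.0/16 (H3) depth=16
  + 56.0.0.0/8 (H0) depth=8
  + 24.192.0.0/11 (H4) depth=11
  + 24.204.80.0/20 (H1) depth=20
  + 24.204.85.96/32 (H4) depth=32
  ? 192.207.119.40  path d0:-  best=no-route
  ? 56.0.0.41  path d0:-→d1:-→d2:-→d3:-→d4:-→d5:-→d6:-→d7:-→d8:H0→d9:-  best=H0
  ? 24.204.85.96  path d0:-→d1:-→d2:-→d3:-→d4:-→d5:-→d6:-→d7:-→d8:-→d9:-→d10:-→d11:H4→d12:-→d13:-→d14:-→d15:-→d16:-→d17:-→d18:-→d19:-→d20:H1→d21:-→d22:-→d23:-→d24:-→d25:-→d26:-→d27:-→d28:-→d29:-→d30:-→d31:-→d32:H4  best=H4
  ? 56.100.54.6  path d0:-→d1:-→d2:-→d3:-→d4:-→d5:-→d6:-→d7:-→d8:H0→d9:-→d10:-→d11:-→d12:-→d13:-→d14:-→d15:-→d16:H3  best=H3
  + 56.100.208.0/20 (H4) depth=20
  + 24.204.85.96/32 (H2) depth=32
  del 56.100.0.0/16 (clear depth 16)
  + 120.0.0.0/7 (H4) depth=7
  + 0.0.0.0/0 (H3) depth=0
  ? 56.2.72.213  path d0:H3→d1:-→d2:-→d3:-→d4:-→d5:-→d6:-→d7:-→d8:H0→d9:-  best=H0
  ? 56.100.208.172  path d0:H3→d1:-→d2:-→d3:-→d4:-→d5:-→d6:-→d7:-→d8:H0→d9:-→d10:-→d11:-→d12:-→d13:-→d14:-→d15:-→d16:-→d17:-→d18:-→d19:-→d20:H4  best=H4
  + 24.0.0.0/8 (H2) depth=8
  + 56.96.0.0/12 (H4) depth=12
  del 24.204.80.0/20 (clear depth 20)
  + 0.0.0.0/0 (H4) depth=0

== LOOKUPS ==
["H1","H4","no-route","H0","H4","H3","H0","H4"]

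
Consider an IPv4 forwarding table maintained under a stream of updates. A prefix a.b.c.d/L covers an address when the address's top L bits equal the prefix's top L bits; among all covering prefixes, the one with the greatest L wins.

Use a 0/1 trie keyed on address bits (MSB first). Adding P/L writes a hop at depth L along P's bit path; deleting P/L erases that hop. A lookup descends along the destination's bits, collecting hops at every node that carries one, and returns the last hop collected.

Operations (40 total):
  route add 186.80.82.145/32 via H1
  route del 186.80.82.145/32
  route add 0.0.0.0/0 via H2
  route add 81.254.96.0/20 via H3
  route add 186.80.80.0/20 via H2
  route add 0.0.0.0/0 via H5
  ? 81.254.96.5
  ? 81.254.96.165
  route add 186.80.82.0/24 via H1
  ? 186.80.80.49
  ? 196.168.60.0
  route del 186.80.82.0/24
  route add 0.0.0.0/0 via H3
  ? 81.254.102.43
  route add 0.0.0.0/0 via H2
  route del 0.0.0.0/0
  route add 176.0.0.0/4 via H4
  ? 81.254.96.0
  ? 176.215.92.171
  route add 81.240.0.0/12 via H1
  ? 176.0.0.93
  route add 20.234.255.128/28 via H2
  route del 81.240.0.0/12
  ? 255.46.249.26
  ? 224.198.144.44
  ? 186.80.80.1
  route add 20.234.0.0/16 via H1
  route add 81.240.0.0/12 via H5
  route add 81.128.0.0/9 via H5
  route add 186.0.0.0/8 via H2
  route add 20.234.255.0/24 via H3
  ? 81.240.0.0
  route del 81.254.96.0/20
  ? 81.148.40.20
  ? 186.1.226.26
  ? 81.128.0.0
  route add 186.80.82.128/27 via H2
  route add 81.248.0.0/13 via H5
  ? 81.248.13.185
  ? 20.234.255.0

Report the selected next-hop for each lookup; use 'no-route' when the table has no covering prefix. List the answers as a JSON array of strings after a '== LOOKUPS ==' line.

Apply in order:
  add 186.80.82.145/32 -> H1 at depth 32
  - 186.80.82.145/32 clear@32
  add 0.0.0.0/0 -> H2 at depth 0
  add 81.254.96.0/20 -> H3 at depth 20
  add 186.80.80.0/20 -> H2 at depth 20
  add 0.0.0.0/0 -> H5 at depth 0
  lookup 81.254.96.5: bits 01010001111111100110 walk d0:H5→d1:-→d2:-→d3:-→d4:-→d5:-→d6:-→d7:-→d8:-→d9:-→d10:-→d11:-→d12:-→d13:-→d14:-→d15:-→d16:-→d17:-→d18:-→d19:-→d20:H3 -> H3
  lookup 81.254.96.165: bits 01010001111111100110 walk d0:H5→d1:-→d2:-→d3:-→d4:-→d5:-→d6:-→d7:-→d8:-→d9:-→d10:-→d11:-→d12:-→d13:-→d14:-→d15:-→d16:-→d17:-→d18:-→d19:-→d20:H3 -> H3
  add 186.80.82.0/24 -> H1 at depth 24
  lookup 186.80.80.49: bits 1011101001010000010100 walk d0:H5→d1:-→d2:-→d3:-→d4:-→d5:-→d6:-→d7:-→d8:-→d9:-→d10:-→d11:-→d12:-→d13:-→d14:-→d15:-→d16:-→d17:-→d18:-→d19:-→d20:H2→d21:-→d22:- -> H2
  lookup 196.168.60.0: bits 1 walk d0:H5→d1:- -> H5
  - 186.80.82.0/24 clear@24
  add 0.0.0.0/0 -> H3 at depth 0
  lookup 81.254.102.43: bits 01010001111111100110 walk d0:H3→d1:-→d2:-→d3:-→d4:-→d5:-→d6:-→d7:-→d8:-→d9:-→d10:-→d11:-→d12:-→d13:-→d14:-→d15:-→d16:-→d17:-→d18:-→d19:-→d20:H3 -> H3
  add 0.0.0.0/0 -> H2 at depth 0
  - 0.0.0.0/0 clear@0
  add 176.0.0.0/4 -> H4 at depth 4
  lookup 81.254.96.0: bits 01010001111111100110 walk d0:-→d1:-→d2:-→d3:-→d4:-→d5:-→d6:-→d7:-→d8:-→d9:-→d10:-→d11:-→d12:-→d13:-→d14:-→d15:-→d16:-→d17:-→d18:-→d19:-→d20:H3 -> H3
  lookup 176.215.92.171: bits 1011 walk d0:-→d1:-→d2:-→d3:-→d4:H4 -> H4
  add 81.240.0.0/12 -> H1 at depth 12
  lookup 176.0.0.93: bits 1011 walk d0:-→d1:-→d2:-→d3:-→d4:H4 -> H4
  add 20.234.255.128/28 -> H2 at depth 28
  - 81.240.0.0/12 clear@12
  lookup 255.46.249.26: bits 1 walk d0:-→d1:- -> no-route
  lookup 224.198.144.44: bits 1 walk d0:-→d1:- -> no-route
  lookup 186.80.80.1: bits 1011101001010000010100 walk d0:-→d1:-→d2:-→d3:-→d4:H4→d5:-→d6:-→d7:-→d8:-→d9:-→d10:-→d11:-→d12:-→d13:-→d14:-→d15:-→d16:-→d17:-→d18:-→d19:-→d20:H2→d21:-→d22:- -> H2
  add 20.234.0.0/16 -> H1 at depth 16
  add 81.240.0.0/12 -> H5 at depth 12
  add 81.128.0.0/9 -> H5 at depth 9
  add 186.0.0.0/8 -> H2 at depth 8
  add 20.234.255.0/24 -> H3 at depth 24
  lookup 81.240.0.0: bits 010100011111 walk d0:-→d1:-→d2:-→d3:-→d4:-→d5:-→d6:-→d7:-→d8:-→d9:H5→d10:-→d11:-→d12:H5 -> H5
  - 81.254.96.0/20 clear@20
  lookup 81.148.40.20: bits 010100011 walk d0:-→d1:-→d2:-→d3:-→d4:-→d5:-→d6:-→d7:-→d8:-→d9:H5 -> H5
  lookup 186.1.226.26: bits 101110100 walk d0:-→d1:-→d2:-→d3:-→d4:H4→d5:-→d6:-→d7:-→d8:H2→d9:- -> H2
  lookup 81.128.0.0: bits 010100011 walk d0:-→d1:-→d2:-→d3:-→d4:-→d5:-→d6:-→d7:-→d8:-→d9:H5 -> H5
  add 186.80.82.128/27 -> H2 at depth 27
  add 81.248.0.0/13 -> H5 at depth 13
  lookup 81.248.13.185: bits 0101000111111 walk d0:-→d1:-→d2:-→d3:-→d4:-→d5:-→d6:-→d7:-→d8:-→d9:H5→d10:-→d11:-→d12:H5→d13:H5 -> H5
  lookup 20.234.255.0: bits 000101001110101011111111 walk d0:-→d1:-→d2:-→d3:-→d4:-→d5:-→d6:-→d7:-→d8:-→d9:-→d10:-→d11:-→d12:-→d13:-→d14:-→d15:-→d16:H1→d17:-→d18:-→d19:-→d20:-→d21:-→d22:-→d23:-→d24:H3 -> H3

== LOOKUPS ==
["H3","H3","H2","H5","H3","H3","H4","H4","no-route","no-route","H2","H5","H5","H2","H5","H5","H3"]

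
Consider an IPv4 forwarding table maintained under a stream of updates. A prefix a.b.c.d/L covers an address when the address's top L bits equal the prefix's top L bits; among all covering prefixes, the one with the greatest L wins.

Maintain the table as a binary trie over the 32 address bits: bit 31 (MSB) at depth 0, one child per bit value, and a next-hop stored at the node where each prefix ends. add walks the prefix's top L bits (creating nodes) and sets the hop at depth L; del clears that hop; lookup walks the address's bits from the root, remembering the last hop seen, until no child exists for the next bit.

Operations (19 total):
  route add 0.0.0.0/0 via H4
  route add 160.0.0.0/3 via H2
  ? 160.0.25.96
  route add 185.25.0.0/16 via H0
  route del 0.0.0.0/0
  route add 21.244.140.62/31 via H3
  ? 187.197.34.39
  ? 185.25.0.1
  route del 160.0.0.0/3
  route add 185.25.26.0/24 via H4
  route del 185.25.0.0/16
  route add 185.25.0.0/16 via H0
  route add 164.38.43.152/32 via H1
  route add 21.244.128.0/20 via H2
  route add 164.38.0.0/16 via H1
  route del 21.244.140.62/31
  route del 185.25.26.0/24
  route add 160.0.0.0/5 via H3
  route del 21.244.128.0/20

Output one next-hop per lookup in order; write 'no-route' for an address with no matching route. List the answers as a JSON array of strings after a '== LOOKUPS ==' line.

Trace:
  add 0.0.0.0/0 -> H4 at depth 0
  add 160.0.0.0/3 -> H2 at depth 3
  Q 160.0.25.96: descend 101 ; hops seen [H4,H2] ; pick H2
  add 185.25.0.0/16 -> H0 at depth 16
  - 0.0.0.0/0 clear@0
  add 21.244.140.62/31 -> H3 at depth 31
  Q 187.197.34.39: descend 101110 ; hops seen [H2] ; pick H2
  Q 185.25.0.1: descend 1011100100011001 ; hops seen [H2,H0] ; pick H0
  - 160.0.0.0/3 clear@3
  add 185.25.26.0/24 -> H4 at depth 24
  - 185.25.0.0/16 clear@16
  add 185.25.0.0/16 -> H0 at depth 16
  add 164.38.43.152/32 -> H1 at depth 32
  add 21.244.128.0/20 -> H2 at depth 20
  add 164.38.0.0/16 -> H1 at depth 16
  - 21.244.140.62/31 clear@31
  - 185.25.26.0/24 clear@24
  add 160.0.0.0/5 -> H3 at depth 5
  - 21.244.128.0/20 clear@20

== LOOKUPS ==
["H2","H2","H0"]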